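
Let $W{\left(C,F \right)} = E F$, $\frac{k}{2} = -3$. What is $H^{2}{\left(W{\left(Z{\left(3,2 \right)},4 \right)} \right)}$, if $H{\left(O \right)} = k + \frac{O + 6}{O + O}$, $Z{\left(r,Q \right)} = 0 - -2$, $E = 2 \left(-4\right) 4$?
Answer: $\frac{499849}{16384} \approx 30.508$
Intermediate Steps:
$k = -6$ ($k = 2 \left(-3\right) = -6$)
$E = -32$ ($E = \left(-8\right) 4 = -32$)
$Z{\left(r,Q \right)} = 2$ ($Z{\left(r,Q \right)} = 0 + 2 = 2$)
$W{\left(C,F \right)} = - 32 F$
$H{\left(O \right)} = -6 + \frac{6 + O}{2 O}$ ($H{\left(O \right)} = -6 + \frac{O + 6}{O + O} = -6 + \frac{6 + O}{2 O}$)
$H^{2}{\left(W{\left(Z{\left(3,2 \right)},4 \right)} \right)} = \left(- \frac{11}{2} + \frac{3}{\left(-32\right) 4}\right)^{2} = \left(- \frac{11}{2} + \frac{3}{-128}\right)^{2} = \left(- \frac{11}{2} + 3 \left(- \frac{1}{128}\right)\right)^{2} = \left(- \frac{11}{2} - \frac{3}{128}\right)^{2} = \left(- \frac{707}{128}\right)^{2} = \frac{499849}{16384}$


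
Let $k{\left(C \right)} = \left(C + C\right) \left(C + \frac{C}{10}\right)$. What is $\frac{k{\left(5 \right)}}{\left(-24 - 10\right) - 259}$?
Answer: $- \frac{55}{293} \approx -0.18771$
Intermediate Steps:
$k{\left(C \right)} = \frac{11 C^{2}}{5}$ ($k{\left(C \right)} = 2 C \left(C + C \frac{1}{10}\right) = 2 C \left(C + \frac{C}{10}\right) = 2 C \frac{11 C}{10} = \frac{11 C^{2}}{5}$)
$\frac{k{\left(5 \right)}}{\left(-24 - 10\right) - 259} = \frac{\frac{11}{5} \cdot 5^{2}}{\left(-24 - 10\right) - 259} = \frac{\frac{11}{5} \cdot 25}{-34 - 259} = \frac{55}{-293} = 55 \left(- \frac{1}{293}\right) = - \frac{55}{293}$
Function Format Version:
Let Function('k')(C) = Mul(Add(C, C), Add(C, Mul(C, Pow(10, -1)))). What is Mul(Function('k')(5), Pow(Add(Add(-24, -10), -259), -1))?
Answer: Rational(-55, 293) ≈ -0.18771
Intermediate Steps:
Function('k')(C) = Mul(Rational(11, 5), Pow(C, 2)) (Function('k')(C) = Mul(Mul(2, C), Add(C, Mul(C, Rational(1, 10)))) = Mul(Mul(2, C), Add(C, Mul(Rational(1, 10), C))) = Mul(Mul(2, C), Mul(Rational(11, 10), C)) = Mul(Rational(11, 5), Pow(C, 2)))
Mul(Function('k')(5), Pow(Add(Add(-24, -10), -259), -1)) = Mul(Mul(Rational(11, 5), Pow(5, 2)), Pow(Add(Add(-24, -10), -259), -1)) = Mul(Mul(Rational(11, 5), 25), Pow(Add(-34, -259), -1)) = Mul(55, Pow(-293, -1)) = Mul(55, Rational(-1, 293)) = Rational(-55, 293)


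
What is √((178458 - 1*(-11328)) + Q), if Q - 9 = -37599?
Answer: 2*√38049 ≈ 390.12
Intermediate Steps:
Q = -37590 (Q = 9 - 37599 = -37590)
√((178458 - 1*(-11328)) + Q) = √((178458 - 1*(-11328)) - 37590) = √((178458 + 11328) - 37590) = √(189786 - 37590) = √152196 = 2*√38049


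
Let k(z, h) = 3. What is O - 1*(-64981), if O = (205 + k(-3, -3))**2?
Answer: 108245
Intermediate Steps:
O = 43264 (O = (205 + 3)**2 = 208**2 = 43264)
O - 1*(-64981) = 43264 - 1*(-64981) = 43264 + 64981 = 108245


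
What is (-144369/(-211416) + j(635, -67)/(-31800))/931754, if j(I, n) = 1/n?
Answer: 801022924/1092973962048225 ≈ 7.3288e-7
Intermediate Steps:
(-144369/(-211416) + j(635, -67)/(-31800))/931754 = (-144369/(-211416) + 1/(-67*(-31800)))/931754 = (-144369*(-1/211416) - 1/67*(-1/31800))*(1/931754) = (48123/70472 + 1/2130600)*(1/931754) = (1602045848/2346056925)*(1/931754) = 801022924/1092973962048225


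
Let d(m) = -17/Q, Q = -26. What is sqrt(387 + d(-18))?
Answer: sqrt(262054)/26 ≈ 19.689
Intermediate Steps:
d(m) = 17/26 (d(m) = -17/(-26) = -17*(-1/26) = 17/26)
sqrt(387 + d(-18)) = sqrt(387 + 17/26) = sqrt(10079/26) = sqrt(262054)/26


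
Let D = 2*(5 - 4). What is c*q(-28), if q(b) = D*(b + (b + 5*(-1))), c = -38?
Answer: 4636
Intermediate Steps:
D = 2 (D = 2*1 = 2)
q(b) = -10 + 4*b (q(b) = 2*(b + (b + 5*(-1))) = 2*(b + (b - 5)) = 2*(b + (-5 + b)) = 2*(-5 + 2*b) = -10 + 4*b)
c*q(-28) = -38*(-10 + 4*(-28)) = -38*(-10 - 112) = -38*(-122) = 4636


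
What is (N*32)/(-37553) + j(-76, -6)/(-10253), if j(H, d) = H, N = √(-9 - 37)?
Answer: 76/10253 - 32*I*√46/37553 ≈ 0.0074125 - 0.0057794*I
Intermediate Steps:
N = I*√46 (N = √(-46) = I*√46 ≈ 6.7823*I)
(N*32)/(-37553) + j(-76, -6)/(-10253) = ((I*√46)*32)/(-37553) - 76/(-10253) = (32*I*√46)*(-1/37553) - 76*(-1/10253) = -32*I*√46/37553 + 76/10253 = 76/10253 - 32*I*√46/37553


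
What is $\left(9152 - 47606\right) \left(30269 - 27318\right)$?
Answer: $-113477754$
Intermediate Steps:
$\left(9152 - 47606\right) \left(30269 - 27318\right) = \left(-38454\right) 2951 = -113477754$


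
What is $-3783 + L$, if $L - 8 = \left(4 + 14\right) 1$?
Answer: $-3757$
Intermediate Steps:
$L = 26$ ($L = 8 + \left(4 + 14\right) 1 = 8 + 18 \cdot 1 = 8 + 18 = 26$)
$-3783 + L = -3783 + 26 = -3757$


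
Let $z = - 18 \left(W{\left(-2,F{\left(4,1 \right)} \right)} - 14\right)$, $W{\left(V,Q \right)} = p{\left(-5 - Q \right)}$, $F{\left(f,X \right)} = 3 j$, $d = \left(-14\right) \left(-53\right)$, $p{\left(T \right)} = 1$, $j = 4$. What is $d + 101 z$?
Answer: $24376$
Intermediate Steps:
$d = 742$
$F{\left(f,X \right)} = 12$ ($F{\left(f,X \right)} = 3 \cdot 4 = 12$)
$W{\left(V,Q \right)} = 1$
$z = 234$ ($z = - 18 \left(1 - 14\right) = \left(-18\right) \left(-13\right) = 234$)
$d + 101 z = 742 + 101 \cdot 234 = 742 + 23634 = 24376$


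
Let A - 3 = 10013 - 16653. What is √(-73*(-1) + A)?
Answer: 2*I*√1641 ≈ 81.019*I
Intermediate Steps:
A = -6637 (A = 3 + (10013 - 16653) = 3 - 6640 = -6637)
√(-73*(-1) + A) = √(-73*(-1) - 6637) = √(73 - 6637) = √(-6564) = 2*I*√1641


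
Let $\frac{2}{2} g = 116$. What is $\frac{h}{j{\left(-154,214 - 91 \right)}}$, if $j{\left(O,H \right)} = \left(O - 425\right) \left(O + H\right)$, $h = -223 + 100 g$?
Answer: $\frac{367}{579} \approx 0.63385$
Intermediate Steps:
$g = 116$
$h = 11377$ ($h = -223 + 100 \cdot 116 = -223 + 11600 = 11377$)
$j{\left(O,H \right)} = \left(-425 + O\right) \left(H + O\right)$
$\frac{h}{j{\left(-154,214 - 91 \right)}} = \frac{11377}{\left(-154\right)^{2} - 425 \left(214 - 91\right) - -65450 + \left(214 - 91\right) \left(-154\right)} = \frac{11377}{23716 - 52275 + 65450 + 123 \left(-154\right)} = \frac{11377}{23716 - 52275 + 65450 - 18942} = \frac{11377}{17949} = 11377 \cdot \frac{1}{17949} = \frac{367}{579}$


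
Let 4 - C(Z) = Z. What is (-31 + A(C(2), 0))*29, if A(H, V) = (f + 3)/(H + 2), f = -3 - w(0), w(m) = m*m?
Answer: -899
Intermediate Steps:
w(m) = m**2
C(Z) = 4 - Z
f = -3 (f = -3 - 1*0**2 = -3 - 1*0 = -3 + 0 = -3)
A(H, V) = 0 (A(H, V) = (-3 + 3)/(H + 2) = 0/(2 + H) = 0)
(-31 + A(C(2), 0))*29 = (-31 + 0)*29 = -31*29 = -899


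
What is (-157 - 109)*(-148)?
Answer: 39368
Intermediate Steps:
(-157 - 109)*(-148) = -266*(-148) = 39368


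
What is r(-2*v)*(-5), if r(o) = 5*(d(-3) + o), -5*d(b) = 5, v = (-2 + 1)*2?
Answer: -75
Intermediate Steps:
v = -2 (v = -1*2 = -2)
d(b) = -1 (d(b) = -⅕*5 = -1)
r(o) = -5 + 5*o (r(o) = 5*(-1 + o) = -5 + 5*o)
r(-2*v)*(-5) = (-5 + 5*(-2*(-2)))*(-5) = (-5 + 5*4)*(-5) = (-5 + 20)*(-5) = 15*(-5) = -75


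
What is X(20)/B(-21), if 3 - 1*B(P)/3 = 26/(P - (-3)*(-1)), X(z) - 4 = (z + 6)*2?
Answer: 32/7 ≈ 4.5714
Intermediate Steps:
X(z) = 16 + 2*z (X(z) = 4 + (z + 6)*2 = 4 + (6 + z)*2 = 4 + (12 + 2*z) = 16 + 2*z)
B(P) = 9 - 78/(-3 + P) (B(P) = 9 - 78/(P - (-3)*(-1)) = 9 - 78/(P - 1*3) = 9 - 78/(P - 3) = 9 - 78/(-3 + P))
X(20)/B(-21) = (16 + 2*20)/((3*(-35 + 3*(-21))/(-3 - 21))) = (16 + 40)/((3*(-35 - 63)/(-24))) = 56/((3*(-1/24)*(-98))) = 56/(49/4) = 56*(4/49) = 32/7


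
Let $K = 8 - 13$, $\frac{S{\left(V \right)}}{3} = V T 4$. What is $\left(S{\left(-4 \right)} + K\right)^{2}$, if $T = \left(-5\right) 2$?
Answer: $225625$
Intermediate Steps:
$T = -10$
$S{\left(V \right)} = - 120 V$ ($S{\left(V \right)} = 3 V \left(-10\right) 4 = 3 - 10 V 4 = 3 \left(- 40 V\right) = - 120 V$)
$K = -5$ ($K = 8 - 13 = -5$)
$\left(S{\left(-4 \right)} + K\right)^{2} = \left(\left(-120\right) \left(-4\right) - 5\right)^{2} = \left(480 - 5\right)^{2} = 475^{2} = 225625$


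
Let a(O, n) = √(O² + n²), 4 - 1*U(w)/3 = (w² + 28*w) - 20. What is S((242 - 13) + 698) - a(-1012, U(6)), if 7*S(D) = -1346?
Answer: -1346/7 - 4*√82234 ≈ -1339.3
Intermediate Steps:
S(D) = -1346/7 (S(D) = (⅐)*(-1346) = -1346/7)
U(w) = 72 - 84*w - 3*w² (U(w) = 12 - 3*((w² + 28*w) - 20) = 12 - 3*(-20 + w² + 28*w) = 12 + (60 - 84*w - 3*w²) = 72 - 84*w - 3*w²)
S((242 - 13) + 698) - a(-1012, U(6)) = -1346/7 - √((-1012)² + (72 - 84*6 - 3*6²)²) = -1346/7 - √(1024144 + (72 - 504 - 3*36)²) = -1346/7 - √(1024144 + (72 - 504 - 108)²) = -1346/7 - √(1024144 + (-540)²) = -1346/7 - √(1024144 + 291600) = -1346/7 - √1315744 = -1346/7 - 4*√82234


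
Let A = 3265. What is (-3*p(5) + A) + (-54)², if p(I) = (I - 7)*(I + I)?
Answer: 6241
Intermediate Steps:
p(I) = 2*I*(-7 + I) (p(I) = (-7 + I)*(2*I) = 2*I*(-7 + I))
(-3*p(5) + A) + (-54)² = (-6*5*(-7 + 5) + 3265) + (-54)² = (-6*5*(-2) + 3265) + 2916 = (-3*(-20) + 3265) + 2916 = (60 + 3265) + 2916 = 3325 + 2916 = 6241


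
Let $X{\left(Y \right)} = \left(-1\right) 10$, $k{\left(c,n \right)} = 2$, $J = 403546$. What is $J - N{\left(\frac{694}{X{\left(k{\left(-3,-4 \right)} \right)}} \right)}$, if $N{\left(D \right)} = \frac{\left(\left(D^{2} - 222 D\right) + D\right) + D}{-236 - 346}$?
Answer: $\frac{5872096409}{14550} \approx 4.0358 \cdot 10^{5}$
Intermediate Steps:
$X{\left(Y \right)} = -10$
$N{\left(D \right)} = - \frac{D^{2}}{582} + \frac{110 D}{291}$ ($N{\left(D \right)} = \frac{\left(D^{2} - 221 D\right) + D}{-582} = \left(D^{2} - 220 D\right) \left(- \frac{1}{582}\right) = - \frac{D^{2}}{582} + \frac{110 D}{291}$)
$J - N{\left(\frac{694}{X{\left(k{\left(-3,-4 \right)} \right)}} \right)} = 403546 - \frac{\frac{694}{-10} \left(220 - \frac{694}{-10}\right)}{582} = 403546 - \frac{694 \left(- \frac{1}{10}\right) \left(220 - 694 \left(- \frac{1}{10}\right)\right)}{582} = 403546 - \frac{1}{582} \left(- \frac{347}{5}\right) \left(220 - - \frac{347}{5}\right) = 403546 - \frac{1}{582} \left(- \frac{347}{5}\right) \left(220 + \frac{347}{5}\right) = 403546 - \frac{1}{582} \left(- \frac{347}{5}\right) \frac{1447}{5} = 403546 - - \frac{502109}{14550} = 403546 + \frac{502109}{14550} = \frac{5872096409}{14550}$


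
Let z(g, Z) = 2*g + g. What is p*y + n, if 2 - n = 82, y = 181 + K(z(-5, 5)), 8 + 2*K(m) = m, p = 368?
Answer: 62296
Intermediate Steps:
z(g, Z) = 3*g
K(m) = -4 + m/2
y = 339/2 (y = 181 + (-4 + (3*(-5))/2) = 181 + (-4 + (1/2)*(-15)) = 181 + (-4 - 15/2) = 181 - 23/2 = 339/2 ≈ 169.50)
n = -80 (n = 2 - 1*82 = 2 - 82 = -80)
p*y + n = 368*(339/2) - 80 = 62376 - 80 = 62296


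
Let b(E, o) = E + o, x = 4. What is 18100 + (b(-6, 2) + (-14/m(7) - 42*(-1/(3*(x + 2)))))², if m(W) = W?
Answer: 163021/9 ≈ 18113.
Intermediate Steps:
18100 + (b(-6, 2) + (-14/m(7) - 42*(-1/(3*(x + 2)))))² = 18100 + ((-6 + 2) + (-14/7 - 42*(-1/(3*(4 + 2)))))² = 18100 + (-4 + (-14*⅐ - 42/((-3*6))))² = 18100 + (-4 + (-2 - 42/(-18)))² = 18100 + (-4 + (-2 - 42*(-1/18)))² = 18100 + (-4 + (-2 + 7/3))² = 18100 + (-4 + ⅓)² = 18100 + (-11/3)² = 18100 + 121/9 = 163021/9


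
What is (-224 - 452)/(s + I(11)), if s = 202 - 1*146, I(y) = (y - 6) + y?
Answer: -169/18 ≈ -9.3889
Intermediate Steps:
I(y) = -6 + 2*y (I(y) = (-6 + y) + y = -6 + 2*y)
s = 56 (s = 202 - 146 = 56)
(-224 - 452)/(s + I(11)) = (-224 - 452)/(56 + (-6 + 2*11)) = -676/(56 + (-6 + 22)) = -676/(56 + 16) = -676/72 = -676*1/72 = -169/18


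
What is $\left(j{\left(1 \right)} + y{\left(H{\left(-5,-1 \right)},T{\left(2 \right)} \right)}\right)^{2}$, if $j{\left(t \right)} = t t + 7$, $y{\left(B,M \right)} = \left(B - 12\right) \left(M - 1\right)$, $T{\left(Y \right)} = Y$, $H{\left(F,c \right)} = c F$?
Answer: $1$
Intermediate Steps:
$H{\left(F,c \right)} = F c$
$y{\left(B,M \right)} = \left(-1 + M\right) \left(-12 + B\right)$ ($y{\left(B,M \right)} = \left(-12 + B\right) \left(-1 + M\right) = \left(-1 + M\right) \left(-12 + B\right)$)
$j{\left(t \right)} = 7 + t^{2}$ ($j{\left(t \right)} = t^{2} + 7 = 7 + t^{2}$)
$\left(j{\left(1 \right)} + y{\left(H{\left(-5,-1 \right)},T{\left(2 \right)} \right)}\right)^{2} = \left(\left(7 + 1^{2}\right) + \left(12 - \left(-5\right) \left(-1\right) - 24 + \left(-5\right) \left(-1\right) 2\right)\right)^{2} = \left(\left(7 + 1\right) + \left(12 - 5 - 24 + 5 \cdot 2\right)\right)^{2} = \left(8 + \left(12 - 5 - 24 + 10\right)\right)^{2} = \left(8 - 7\right)^{2} = 1^{2} = 1$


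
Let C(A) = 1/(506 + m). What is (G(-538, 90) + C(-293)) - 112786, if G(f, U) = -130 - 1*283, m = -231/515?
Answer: -29472377926/260359 ≈ -1.1320e+5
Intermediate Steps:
m = -231/515 (m = -231*1/515 = -231/515 ≈ -0.44854)
C(A) = 515/260359 (C(A) = 1/(506 - 231/515) = 1/(260359/515) = 515/260359)
G(f, U) = -413 (G(f, U) = -130 - 283 = -413)
(G(-538, 90) + C(-293)) - 112786 = (-413 + 515/260359) - 112786 = -107527752/260359 - 112786 = -29472377926/260359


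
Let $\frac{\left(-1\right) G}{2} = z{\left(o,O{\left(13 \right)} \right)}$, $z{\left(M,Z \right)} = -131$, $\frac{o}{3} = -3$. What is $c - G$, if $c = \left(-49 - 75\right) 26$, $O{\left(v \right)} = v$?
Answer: $-3486$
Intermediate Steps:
$o = -9$ ($o = 3 \left(-3\right) = -9$)
$G = 262$ ($G = \left(-2\right) \left(-131\right) = 262$)
$c = -3224$ ($c = \left(-124\right) 26 = -3224$)
$c - G = -3224 - 262 = -3486$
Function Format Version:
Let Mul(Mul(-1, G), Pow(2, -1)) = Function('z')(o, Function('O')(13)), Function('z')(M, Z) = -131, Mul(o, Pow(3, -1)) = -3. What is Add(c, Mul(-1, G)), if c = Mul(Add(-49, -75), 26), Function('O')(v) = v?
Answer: -3486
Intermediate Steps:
o = -9 (o = Mul(3, -3) = -9)
G = 262 (G = Mul(-2, -131) = 262)
c = -3224 (c = Mul(-124, 26) = -3224)
Add(c, Mul(-1, G)) = Add(-3224, Mul(-1, 262)) = Add(-3224, -262) = -3486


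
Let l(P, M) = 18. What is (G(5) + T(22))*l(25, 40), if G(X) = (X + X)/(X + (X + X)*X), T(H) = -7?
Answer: -1350/11 ≈ -122.73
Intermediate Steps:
G(X) = 2*X/(X + 2*X²) (G(X) = (2*X)/(X + (2*X)*X) = (2*X)/(X + 2*X²) = 2*X/(X + 2*X²))
(G(5) + T(22))*l(25, 40) = (2/(1 + 2*5) - 7)*18 = (2/(1 + 10) - 7)*18 = (2/11 - 7)*18 = -75/11*18 = -1350/11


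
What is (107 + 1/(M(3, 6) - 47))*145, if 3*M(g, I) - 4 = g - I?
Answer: 434333/28 ≈ 15512.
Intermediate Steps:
M(g, I) = 4/3 - I/3 + g/3 (M(g, I) = 4/3 + (g - I)/3 = 4/3 + (-I/3 + g/3) = 4/3 - I/3 + g/3)
(107 + 1/(M(3, 6) - 47))*145 = (107 + 1/((4/3 - ⅓*6 + (⅓)*3) - 47))*145 = (107 + 1/((4/3 - 2 + 1) - 47))*145 = (107 + 1/(⅓ - 47))*145 = (107 + 1/(-140/3))*145 = (107 - 3/140)*145 = (14977/140)*145 = 434333/28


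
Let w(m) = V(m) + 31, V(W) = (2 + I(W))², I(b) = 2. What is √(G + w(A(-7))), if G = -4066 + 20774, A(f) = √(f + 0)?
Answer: √16755 ≈ 129.44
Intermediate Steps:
A(f) = √f
V(W) = 16 (V(W) = (2 + 2)² = 4² = 16)
G = 16708
w(m) = 47 (w(m) = 16 + 31 = 47)
√(G + w(A(-7))) = √(16708 + 47) = √16755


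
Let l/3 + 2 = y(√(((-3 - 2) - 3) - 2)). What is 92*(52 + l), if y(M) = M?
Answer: 4232 + 276*I*√10 ≈ 4232.0 + 872.79*I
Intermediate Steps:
l = -6 + 3*I*√10 (l = -6 + 3*√(((-3 - 2) - 3) - 2) = -6 + 3*√((-5 - 3) - 2) = -6 + 3*√(-8 - 2) = -6 + 3*√(-10) = -6 + 3*(I*√10) = -6 + 3*I*√10 ≈ -6.0 + 9.4868*I)
92*(52 + l) = 92*(52 + (-6 + 3*I*√10)) = 92*(46 + 3*I*√10) = 4232 + 276*I*√10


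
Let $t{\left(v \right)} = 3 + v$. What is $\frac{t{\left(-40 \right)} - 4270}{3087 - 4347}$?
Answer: $\frac{4307}{1260} \approx 3.4183$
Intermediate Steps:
$\frac{t{\left(-40 \right)} - 4270}{3087 - 4347} = \frac{\left(3 - 40\right) - 4270}{3087 - 4347} = \frac{-37 - 4270}{-1260} = \left(-4307\right) \left(- \frac{1}{1260}\right) = \frac{4307}{1260}$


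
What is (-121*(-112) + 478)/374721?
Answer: 14030/374721 ≈ 0.037441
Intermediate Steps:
(-121*(-112) + 478)/374721 = (13552 + 478)*(1/374721) = 14030*(1/374721) = 14030/374721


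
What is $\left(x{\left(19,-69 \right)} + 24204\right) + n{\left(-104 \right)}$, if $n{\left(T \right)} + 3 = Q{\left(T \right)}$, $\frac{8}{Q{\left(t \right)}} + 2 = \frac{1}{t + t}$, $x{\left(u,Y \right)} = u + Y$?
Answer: $\frac{10069303}{417} \approx 24147.0$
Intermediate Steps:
$x{\left(u,Y \right)} = Y + u$
$Q{\left(t \right)} = \frac{8}{-2 + \frac{1}{2 t}}$ ($Q{\left(t \right)} = \frac{8}{-2 + \frac{1}{t + t}} = \frac{8}{-2 + \frac{1}{2 t}}$)
$n{\left(T \right)} = -3 - \frac{16 T}{-1 + 4 T}$
$\left(x{\left(19,-69 \right)} + 24204\right) + n{\left(-104 \right)} = \left(\left(-69 + 19\right) + 24204\right) + \frac{3 - -2912}{-1 + 4 \left(-104\right)} = \left(-50 + 24204\right) + \frac{3 + 2912}{-1 - 416} = 24154 + \frac{1}{-417} \cdot 2915 = 24154 - \frac{2915}{417} = \frac{10069303}{417}$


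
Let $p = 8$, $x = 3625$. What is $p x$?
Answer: $29000$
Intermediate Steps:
$p x = 8 \cdot 3625 = 29000$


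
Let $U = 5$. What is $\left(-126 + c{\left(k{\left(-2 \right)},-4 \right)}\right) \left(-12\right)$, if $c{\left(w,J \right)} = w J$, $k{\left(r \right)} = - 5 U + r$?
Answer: $216$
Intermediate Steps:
$k{\left(r \right)} = -25 + r$ ($k{\left(r \right)} = \left(-5\right) 5 + r = -25 + r$)
$c{\left(w,J \right)} = J w$
$\left(-126 + c{\left(k{\left(-2 \right)},-4 \right)}\right) \left(-12\right) = \left(-126 - 4 \left(-25 - 2\right)\right) \left(-12\right) = \left(-126 - -108\right) \left(-12\right) = \left(-126 + 108\right) \left(-12\right) = \left(-18\right) \left(-12\right) = 216$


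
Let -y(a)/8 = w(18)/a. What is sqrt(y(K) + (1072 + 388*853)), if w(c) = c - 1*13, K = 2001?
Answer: 2*sqrt(332368098999)/2001 ≈ 576.23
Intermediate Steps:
w(c) = -13 + c (w(c) = c - 13 = -13 + c)
y(a) = -40/a (y(a) = -8*(-13 + 18)/a = -40/a)
sqrt(y(K) + (1072 + 388*853)) = sqrt(-40/2001 + (1072 + 388*853)) = sqrt(-40*1/2001 + (1072 + 330964)) = sqrt(-40/2001 + 332036) = sqrt(664403996/2001) = 2*sqrt(332368098999)/2001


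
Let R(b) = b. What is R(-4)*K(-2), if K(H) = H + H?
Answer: 16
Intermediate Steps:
K(H) = 2*H
R(-4)*K(-2) = -8*(-2) = -4*(-4) = 16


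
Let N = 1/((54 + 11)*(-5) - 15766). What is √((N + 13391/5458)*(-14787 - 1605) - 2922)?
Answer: I*√83183002662688071774/43912339 ≈ 207.7*I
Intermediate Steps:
N = -1/16091 (N = 1/(65*(-5) - 15766) = 1/(-325 - 15766) = 1/(-16091) = -1/16091 ≈ -6.2147e-5)
√((N + 13391/5458)*(-14787 - 1605) - 2922) = √((-1/16091 + 13391/5458)*(-14787 - 1605) - 2922) = √((-1/16091 + 13391*(1/5458))*(-16392) - 2922) = √((-1/16091 + 13391/5458)*(-16392) - 2922) = √((215469123/87824678)*(-16392) - 2922) = √(-1765984932108/43912339 - 2922) = √(-1894296786666/43912339) = I*√83183002662688071774/43912339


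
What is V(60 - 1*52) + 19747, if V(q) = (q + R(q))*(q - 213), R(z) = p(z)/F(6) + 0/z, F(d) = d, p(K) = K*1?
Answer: 53501/3 ≈ 17834.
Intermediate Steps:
p(K) = K
R(z) = z/6 (R(z) = z/6 + 0/z = z*(⅙) + 0 = z/6 + 0 = z/6)
V(q) = 7*q*(-213 + q)/6 (V(q) = (q + q/6)*(q - 213) = (7*q/6)*(-213 + q) = 7*q*(-213 + q)/6)
V(60 - 1*52) + 19747 = 7*(60 - 1*52)*(-213 + (60 - 1*52))/6 + 19747 = 7*(60 - 52)*(-213 + (60 - 52))/6 + 19747 = (7/6)*8*(-213 + 8) + 19747 = (7/6)*8*(-205) + 19747 = -5740/3 + 19747 = 53501/3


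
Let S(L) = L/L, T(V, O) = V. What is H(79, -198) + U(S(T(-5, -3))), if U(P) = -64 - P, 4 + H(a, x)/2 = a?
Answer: 85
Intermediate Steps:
H(a, x) = -8 + 2*a
S(L) = 1
H(79, -198) + U(S(T(-5, -3))) = (-8 + 2*79) + (-64 - 1*1) = (-8 + 158) + (-64 - 1) = 150 - 65 = 85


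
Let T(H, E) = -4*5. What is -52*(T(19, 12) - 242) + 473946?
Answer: 487570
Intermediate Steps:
T(H, E) = -20
-52*(T(19, 12) - 242) + 473946 = -52*(-20 - 242) + 473946 = -52*(-262) + 473946 = 13624 + 473946 = 487570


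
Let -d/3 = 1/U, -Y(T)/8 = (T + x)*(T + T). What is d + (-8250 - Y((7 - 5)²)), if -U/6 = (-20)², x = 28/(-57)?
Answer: -365959943/45600 ≈ -8025.4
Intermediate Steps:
x = -28/57 (x = 28*(-1/57) = -28/57 ≈ -0.49123)
Y(T) = -16*T*(-28/57 + T) (Y(T) = -8*(T - 28/57)*(T + T) = -8*(-28/57 + T)*2*T = -16*T*(-28/57 + T))
U = -2400 (U = -6*(-20)² = -6*400 = -2400)
d = 1/800 (d = -3/(-2400) = -3*(-1/2400) = 1/800 ≈ 0.0012500)
d + (-8250 - Y((7 - 5)²)) = 1/800 + (-8250 - 16*(7 - 5)²*(28 - 57*(7 - 5)²)/57) = 1/800 + (-8250 - 16*2²*(28 - 57*2²)/57) = 1/800 + (-8250 - 16*4*(28 - 57*4)/57) = 1/800 + (-8250 - 16*4*(28 - 228)/57) = 1/800 + (-8250 - 16*4*(-200)/57) = 1/800 + (-8250 - 1*(-12800/57)) = 1/800 + (-8250 + 12800/57) = 1/800 - 457450/57 = -365959943/45600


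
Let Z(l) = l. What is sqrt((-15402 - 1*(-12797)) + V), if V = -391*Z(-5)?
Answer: 5*I*sqrt(26) ≈ 25.495*I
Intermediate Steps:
V = 1955 (V = -391*(-5) = 1955)
sqrt((-15402 - 1*(-12797)) + V) = sqrt((-15402 - 1*(-12797)) + 1955) = sqrt((-15402 + 12797) + 1955) = sqrt(-2605 + 1955) = sqrt(-650) = 5*I*sqrt(26)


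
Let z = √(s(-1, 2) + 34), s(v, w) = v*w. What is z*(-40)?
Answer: -160*√2 ≈ -226.27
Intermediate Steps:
z = 4*√2 (z = √(-1*2 + 34) = √(-2 + 34) = √32 = 4*√2 ≈ 5.6569)
z*(-40) = (4*√2)*(-40) = -160*√2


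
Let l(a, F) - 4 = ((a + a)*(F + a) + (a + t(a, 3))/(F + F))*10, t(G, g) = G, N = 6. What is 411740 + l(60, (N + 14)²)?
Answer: 1927491/2 ≈ 9.6375e+5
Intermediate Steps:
l(a, F) = 4 + 10*a/F + 20*a*(F + a) (l(a, F) = 4 + ((a + a)*(F + a) + (a + a)/(F + F))*10 = 4 + ((2*a)*(F + a) + (2*a)/((2*F)))*10 = 4 + (2*a*(F + a) + (2*a)*(1/(2*F)))*10 = 4 + (2*a*(F + a) + a/F)*10 = 4 + (a/F + 2*a*(F + a))*10 = 4 + (10*a/F + 20*a*(F + a)) = 4 + 10*a/F + 20*a*(F + a))
411740 + l(60, (N + 14)²) = 411740 + (4 + 20*60² + 10*60/(6 + 14)² + 20*(6 + 14)²*60) = 411740 + (4 + 20*3600 + 10*60/20² + 20*20²*60) = 411740 + (4 + 72000 + 10*60/400 + 20*400*60) = 411740 + (4 + 72000 + 10*60*(1/400) + 480000) = 411740 + (4 + 72000 + 3/2 + 480000) = 411740 + 1104011/2 = 1927491/2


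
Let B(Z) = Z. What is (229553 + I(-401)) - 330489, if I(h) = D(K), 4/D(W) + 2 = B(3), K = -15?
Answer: -100932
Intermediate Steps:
D(W) = 4 (D(W) = 4/(-2 + 3) = 4/1 = 4*1 = 4)
I(h) = 4
(229553 + I(-401)) - 330489 = (229553 + 4) - 330489 = 229557 - 330489 = -100932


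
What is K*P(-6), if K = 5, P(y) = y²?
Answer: 180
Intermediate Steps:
K*P(-6) = 5*(-6)² = 5*36 = 180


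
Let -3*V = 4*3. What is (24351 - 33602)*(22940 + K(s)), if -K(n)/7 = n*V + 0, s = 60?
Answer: -227759620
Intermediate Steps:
V = -4 (V = -4*3/3 = -⅓*12 = -4)
K(n) = 28*n (K(n) = -7*(n*(-4) + 0) = -7*(-4*n + 0) = -(-28)*n = 28*n)
(24351 - 33602)*(22940 + K(s)) = (24351 - 33602)*(22940 + 28*60) = -9251*(22940 + 1680) = -9251*24620 = -227759620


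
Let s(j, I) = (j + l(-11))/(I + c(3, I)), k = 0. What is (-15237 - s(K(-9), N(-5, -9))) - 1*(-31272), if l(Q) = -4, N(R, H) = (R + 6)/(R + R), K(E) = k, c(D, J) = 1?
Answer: 144355/9 ≈ 16039.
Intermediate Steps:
K(E) = 0
N(R, H) = (6 + R)/(2*R) (N(R, H) = (6 + R)/((2*R)) = (6 + R)*(1/(2*R)) = (6 + R)/(2*R))
s(j, I) = (-4 + j)/(1 + I) (s(j, I) = (j - 4)/(I + 1) = (-4 + j)/(1 + I))
(-15237 - s(K(-9), N(-5, -9))) - 1*(-31272) = (-15237 - (-4 + 0)/(1 + (1/2)*(6 - 5)/(-5))) - 1*(-31272) = (-15237 - (-4)/(1 + (1/2)*(-1/5)*1)) + 31272 = (-15237 - (-4)/(1 - 1/10)) + 31272 = (-15237 - (-4)/9/10) + 31272 = (-15237 - 10*(-4)/9) + 31272 = (-15237 - 1*(-40/9)) + 31272 = (-15237 + 40/9) + 31272 = -137093/9 + 31272 = 144355/9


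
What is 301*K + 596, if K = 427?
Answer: 129123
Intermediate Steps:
301*K + 596 = 301*427 + 596 = 128527 + 596 = 129123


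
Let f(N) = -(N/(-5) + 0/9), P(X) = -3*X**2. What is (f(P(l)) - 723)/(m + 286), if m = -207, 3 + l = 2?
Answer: -3618/395 ≈ -9.1595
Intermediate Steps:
l = -1 (l = -3 + 2 = -1)
f(N) = N/5 (f(N) = -(N*(-1/5) + 0*(1/9)) = -(-N/5 + 0) = -(-1)*N/5 = N/5)
(f(P(l)) - 723)/(m + 286) = ((-3*(-1)**2)/5 - 723)/(-207 + 286) = ((-3*1)/5 - 723)/79 = ((1/5)*(-3) - 723)/79 = (-3/5 - 723)/79 = (1/79)*(-3618/5) = -3618/395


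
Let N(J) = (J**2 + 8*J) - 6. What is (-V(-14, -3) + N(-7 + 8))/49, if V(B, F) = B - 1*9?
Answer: 26/49 ≈ 0.53061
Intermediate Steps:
V(B, F) = -9 + B (V(B, F) = B - 9 = -9 + B)
N(J) = -6 + J**2 + 8*J
(-V(-14, -3) + N(-7 + 8))/49 = (-(-9 - 14) + (-6 + (-7 + 8)**2 + 8*(-7 + 8)))/49 = (-1*(-23) + (-6 + 1**2 + 8*1))/49 = (23 + (-6 + 1 + 8))/49 = (23 + 3)/49 = (1/49)*26 = 26/49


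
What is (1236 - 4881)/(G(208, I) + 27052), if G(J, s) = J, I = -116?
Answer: -729/5452 ≈ -0.13371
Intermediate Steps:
(1236 - 4881)/(G(208, I) + 27052) = (1236 - 4881)/(208 + 27052) = -3645/27260 = -3645*1/27260 = -729/5452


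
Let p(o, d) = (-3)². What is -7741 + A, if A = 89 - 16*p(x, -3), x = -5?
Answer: -7796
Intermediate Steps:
p(o, d) = 9
A = -55 (A = 89 - 16*9 = 89 - 144 = -55)
-7741 + A = -7741 - 55 = -7796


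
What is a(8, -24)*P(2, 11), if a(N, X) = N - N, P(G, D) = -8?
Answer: 0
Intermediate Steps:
a(N, X) = 0
a(8, -24)*P(2, 11) = 0*(-8) = 0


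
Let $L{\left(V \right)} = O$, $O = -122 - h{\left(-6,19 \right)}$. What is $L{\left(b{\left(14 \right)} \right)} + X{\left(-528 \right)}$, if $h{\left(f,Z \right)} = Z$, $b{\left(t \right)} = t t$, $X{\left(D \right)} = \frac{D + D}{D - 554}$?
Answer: $- \frac{75753}{541} \approx -140.02$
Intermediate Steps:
$X{\left(D \right)} = \frac{2 D}{-554 + D}$
$b{\left(t \right)} = t^{2}$
$O = -141$ ($O = -122 - 19 = -141$)
$L{\left(V \right)} = -141$
$L{\left(b{\left(14 \right)} \right)} + X{\left(-528 \right)} = -141 + 2 \left(-528\right) \frac{1}{-554 - 528} = -141 + 2 \left(-528\right) \frac{1}{-1082} = -141 + 2 \left(-528\right) \left(- \frac{1}{1082}\right) = -141 + \frac{528}{541} = - \frac{75753}{541}$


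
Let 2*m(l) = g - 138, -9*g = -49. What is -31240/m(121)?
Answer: 562320/1193 ≈ 471.35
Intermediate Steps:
g = 49/9 (g = -⅑*(-49) = 49/9 ≈ 5.4444)
m(l) = -1193/18 (m(l) = (49/9 - 138)/2 = (½)*(-1193/9) = -1193/18)
-31240/m(121) = -31240/(-1193/18) = -31240*(-18/1193) = 562320/1193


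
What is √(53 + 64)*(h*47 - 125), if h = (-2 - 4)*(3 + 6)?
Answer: -7989*√13 ≈ -28805.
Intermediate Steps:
h = -54 (h = -6*9 = -54)
√(53 + 64)*(h*47 - 125) = √(53 + 64)*(-54*47 - 125) = √117*(-2538 - 125) = (3*√13)*(-2663) = -7989*√13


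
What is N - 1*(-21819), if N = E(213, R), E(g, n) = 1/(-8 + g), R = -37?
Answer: 4472896/205 ≈ 21819.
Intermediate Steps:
N = 1/205 (N = 1/(-8 + 213) = 1/205 ≈ 0.0048781)
N - 1*(-21819) = 1/205 - 1*(-21819) = 1/205 + 21819 = 4472896/205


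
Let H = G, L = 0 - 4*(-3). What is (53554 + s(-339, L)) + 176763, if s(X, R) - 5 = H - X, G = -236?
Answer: 230425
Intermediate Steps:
L = 12 (L = 0 + 12 = 12)
H = -236
s(X, R) = -231 - X (s(X, R) = 5 + (-236 - X) = -231 - X)
(53554 + s(-339, L)) + 176763 = (53554 + (-231 - 1*(-339))) + 176763 = (53554 + (-231 + 339)) + 176763 = (53554 + 108) + 176763 = 53662 + 176763 = 230425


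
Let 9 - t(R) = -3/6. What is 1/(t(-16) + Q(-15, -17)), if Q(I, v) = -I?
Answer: 2/49 ≈ 0.040816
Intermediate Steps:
t(R) = 19/2 (t(R) = 9 - (-3)/6 = 9 - 1*(-½) = 9 + ½ = 19/2)
1/(t(-16) + Q(-15, -17)) = 1/(19/2 - 1*(-15)) = 1/(19/2 + 15) = 1/(49/2) = 2/49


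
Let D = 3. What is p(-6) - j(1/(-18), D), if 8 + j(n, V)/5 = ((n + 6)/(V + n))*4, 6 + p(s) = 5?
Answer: -73/53 ≈ -1.3774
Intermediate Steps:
p(s) = -1 (p(s) = -6 + 5 = -1)
j(n, V) = -40 + 20*(6 + n)/(V + n) (j(n, V) = -40 + 5*(((n + 6)/(V + n))*4) = -40 + 5*(((6 + n)/(V + n))*4) = -40 + 5*(4*(6 + n)/(V + n)) = -40 + 20*(6 + n)/(V + n))
p(-6) - j(1/(-18), D) = -1 - 20*(6 - 1/(-18) - 2*3)/(3 + 1/(-18)) = -1 - 20*(6 - 1*(-1/18) - 6)/(3 - 1/18) = -1 - 20*(6 + 1/18 - 6)/53/18 = -1 - 20*18/(53*18) = -1 - 1*20/53 = -1 - 20/53 = -73/53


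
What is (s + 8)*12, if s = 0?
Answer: 96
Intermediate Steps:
(s + 8)*12 = (0 + 8)*12 = 8*12 = 96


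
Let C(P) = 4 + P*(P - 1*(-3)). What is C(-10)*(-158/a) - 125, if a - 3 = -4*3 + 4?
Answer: 11067/5 ≈ 2213.4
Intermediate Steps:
C(P) = 4 + P*(3 + P) (C(P) = 4 + P*(P + 3) = 4 + P*(3 + P))
a = -5 (a = 3 + (-4*3 + 4) = 3 + (-12 + 4) = 3 - 8 = -5)
C(-10)*(-158/a) - 125 = (4 + (-10)**2 + 3*(-10))*(-158/(-5)) - 125 = (4 + 100 - 30)*(-158*(-1/5)) - 125 = 74*(158/5) - 125 = 11692/5 - 125 = 11067/5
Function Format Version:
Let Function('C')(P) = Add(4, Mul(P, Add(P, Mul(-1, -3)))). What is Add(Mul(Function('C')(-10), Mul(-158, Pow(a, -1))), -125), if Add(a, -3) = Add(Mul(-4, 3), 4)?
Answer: Rational(11067, 5) ≈ 2213.4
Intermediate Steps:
Function('C')(P) = Add(4, Mul(P, Add(3, P))) (Function('C')(P) = Add(4, Mul(P, Add(P, 3))) = Add(4, Mul(P, Add(3, P))))
a = -5 (a = Add(3, Add(Mul(-4, 3), 4)) = Add(3, Add(-12, 4)) = Add(3, -8) = -5)
Add(Mul(Function('C')(-10), Mul(-158, Pow(a, -1))), -125) = Add(Mul(Add(4, Pow(-10, 2), Mul(3, -10)), Mul(-158, Pow(-5, -1))), -125) = Add(Mul(Add(4, 100, -30), Mul(-158, Rational(-1, 5))), -125) = Add(Mul(74, Rational(158, 5)), -125) = Add(Rational(11692, 5), -125) = Rational(11067, 5)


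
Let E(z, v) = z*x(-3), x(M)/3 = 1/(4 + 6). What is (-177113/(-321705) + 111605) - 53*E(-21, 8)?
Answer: 14404592375/128682 ≈ 1.1194e+5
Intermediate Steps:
x(M) = 3/10 (x(M) = 3/(4 + 6) = 3/10)
E(z, v) = 3*z/10 (E(z, v) = z*(3/10) = 3*z/10)
(-177113/(-321705) + 111605) - 53*E(-21, 8) = (-177113/(-321705) + 111605) - 159*(-21)/10 = (-177113*(-1/321705) + 111605) - 53*(-63/10) = (177113/321705 + 111605) + 3339/10 = 35904063638/321705 + 3339/10 = 14404592375/128682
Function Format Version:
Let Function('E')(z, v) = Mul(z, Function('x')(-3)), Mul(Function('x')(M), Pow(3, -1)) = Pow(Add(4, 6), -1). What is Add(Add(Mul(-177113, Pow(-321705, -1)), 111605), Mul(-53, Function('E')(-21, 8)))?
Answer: Rational(14404592375, 128682) ≈ 1.1194e+5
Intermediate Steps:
Function('x')(M) = Rational(3, 10) (Function('x')(M) = Mul(3, Pow(Add(4, 6), -1)) = Mul(3, Pow(10, -1)) = Mul(3, Rational(1, 10)) = Rational(3, 10))
Function('E')(z, v) = Mul(Rational(3, 10), z) (Function('E')(z, v) = Mul(z, Rational(3, 10)) = Mul(Rational(3, 10), z))
Add(Add(Mul(-177113, Pow(-321705, -1)), 111605), Mul(-53, Function('E')(-21, 8))) = Add(Add(Mul(-177113, Pow(-321705, -1)), 111605), Mul(-53, Mul(Rational(3, 10), -21))) = Add(Add(Mul(-177113, Rational(-1, 321705)), 111605), Mul(-53, Rational(-63, 10))) = Add(Add(Rational(177113, 321705), 111605), Rational(3339, 10)) = Add(Rational(35904063638, 321705), Rational(3339, 10)) = Rational(14404592375, 128682)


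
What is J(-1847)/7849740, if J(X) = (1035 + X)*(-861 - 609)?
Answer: 19894/130829 ≈ 0.15206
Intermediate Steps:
J(X) = -1521450 - 1470*X (J(X) = (1035 + X)*(-1470) = -1521450 - 1470*X)
J(-1847)/7849740 = (-1521450 - 1470*(-1847))/7849740 = (-1521450 + 2715090)*(1/7849740) = 1193640*(1/7849740) = 19894/130829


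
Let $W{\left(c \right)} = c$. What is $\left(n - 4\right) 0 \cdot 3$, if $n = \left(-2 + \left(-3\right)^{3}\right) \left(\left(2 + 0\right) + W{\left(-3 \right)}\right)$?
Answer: $0$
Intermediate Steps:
$n = 29$ ($n = \left(-2 + \left(-3\right)^{3}\right) \left(\left(2 + 0\right) - 3\right) = \left(-2 - 27\right) \left(2 - 3\right) = \left(-29\right) \left(-1\right) = 29$)
$\left(n - 4\right) 0 \cdot 3 = \left(29 - 4\right) 0 \cdot 3 = 25 \cdot 0 = 0$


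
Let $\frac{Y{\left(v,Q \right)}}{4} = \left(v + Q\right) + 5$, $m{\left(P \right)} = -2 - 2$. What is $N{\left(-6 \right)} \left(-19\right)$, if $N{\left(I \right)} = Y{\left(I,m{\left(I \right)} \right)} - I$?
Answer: $266$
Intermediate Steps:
$m{\left(P \right)} = -4$ ($m{\left(P \right)} = -2 - 2 = -4$)
$Y{\left(v,Q \right)} = 20 + 4 Q + 4 v$ ($Y{\left(v,Q \right)} = 4 \left(\left(v + Q\right) + 5\right) = 4 \left(\left(Q + v\right) + 5\right) = 4 \left(5 + Q + v\right) = 20 + 4 Q + 4 v$)
$N{\left(I \right)} = 4 + 3 I$ ($N{\left(I \right)} = \left(20 + 4 \left(-4\right) + 4 I\right) - I = \left(20 - 16 + 4 I\right) - I = \left(4 + 4 I\right) - I = 4 + 3 I$)
$N{\left(-6 \right)} \left(-19\right) = \left(4 + 3 \left(-6\right)\right) \left(-19\right) = \left(4 - 18\right) \left(-19\right) = \left(-14\right) \left(-19\right) = 266$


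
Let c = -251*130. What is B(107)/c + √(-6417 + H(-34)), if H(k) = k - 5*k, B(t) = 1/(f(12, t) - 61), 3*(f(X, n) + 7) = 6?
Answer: 1/2153580 + I*√6281 ≈ 4.6434e-7 + 79.253*I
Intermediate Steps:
f(X, n) = -5 (f(X, n) = -7 + (⅓)*6 = -7 + 2 = -5)
B(t) = -1/66 (B(t) = 1/(-5 - 61) = 1/(-66) = -1/66)
H(k) = -4*k
c = -32630
B(107)/c + √(-6417 + H(-34)) = -1/66/(-32630) + √(-6417 - 4*(-34)) = -1/66*(-1/32630) + √(-6417 + 136) = 1/2153580 + √(-6281) = 1/2153580 + I*√6281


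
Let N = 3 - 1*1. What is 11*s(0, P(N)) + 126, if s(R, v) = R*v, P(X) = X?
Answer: 126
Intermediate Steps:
N = 2 (N = 3 - 1 = 2)
11*s(0, P(N)) + 126 = 11*(0*2) + 126 = 11*0 + 126 = 0 + 126 = 126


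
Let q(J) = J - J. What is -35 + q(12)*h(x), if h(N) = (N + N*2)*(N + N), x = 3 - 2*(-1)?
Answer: -35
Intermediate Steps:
x = 5 (x = 3 + 2 = 5)
q(J) = 0
h(N) = 6*N² (h(N) = (N + 2*N)*(2*N) = (3*N)*(2*N) = 6*N²)
-35 + q(12)*h(x) = -35 + 0*(6*5²) = -35 + 0*(6*25) = -35 + 0*150 = -35 + 0 = -35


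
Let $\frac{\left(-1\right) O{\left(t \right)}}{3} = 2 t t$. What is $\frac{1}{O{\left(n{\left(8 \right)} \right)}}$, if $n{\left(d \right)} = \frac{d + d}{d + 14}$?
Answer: $- \frac{121}{384} \approx -0.3151$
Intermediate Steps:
$n{\left(d \right)} = \frac{2 d}{14 + d}$
$O{\left(t \right)} = - 6 t^{2}$ ($O{\left(t \right)} = - 3 \cdot 2 t t = - 3 \cdot 2 t^{2} = - 6 t^{2}$)
$\frac{1}{O{\left(n{\left(8 \right)} \right)}} = \frac{1}{\left(-6\right) \left(2 \cdot 8 \frac{1}{14 + 8}\right)^{2}} = \frac{1}{\left(-6\right) \left(2 \cdot 8 \cdot \frac{1}{22}\right)^{2}} = \frac{1}{\left(-6\right) \left(\frac{8}{11}\right)^{2}} = \frac{1}{\left(-6\right) \frac{64}{121}} = \frac{1}{- \frac{384}{121}} = - \frac{121}{384}$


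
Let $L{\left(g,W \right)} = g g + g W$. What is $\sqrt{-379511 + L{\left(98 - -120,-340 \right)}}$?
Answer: $39 i \sqrt{267} \approx 637.27 i$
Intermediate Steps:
$L{\left(g,W \right)} = g^{2} + W g$
$\sqrt{-379511 + L{\left(98 - -120,-340 \right)}} = \sqrt{-379511 + \left(98 - -120\right) \left(-340 + \left(98 - -120\right)\right)} = \sqrt{-379511 + \left(98 + 120\right) \left(-340 + \left(98 + 120\right)\right)} = \sqrt{-379511 + 218 \left(-340 + 218\right)} = \sqrt{-379511 + 218 \left(-122\right)} = \sqrt{-379511 - 26596} = \sqrt{-406107} = 39 i \sqrt{267}$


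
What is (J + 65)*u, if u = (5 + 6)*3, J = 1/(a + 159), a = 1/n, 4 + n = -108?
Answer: 38199711/17807 ≈ 2145.2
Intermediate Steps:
n = -112 (n = -4 - 108 = -112)
a = -1/112 (a = 1/(-112) = -1/112 ≈ -0.0089286)
J = 112/17807 (J = 1/(-1/112 + 159) = 1/(17807/112) = 112/17807 ≈ 0.0062897)
u = 33 (u = 11*3 = 33)
(J + 65)*u = (112/17807 + 65)*33 = (1157567/17807)*33 = 38199711/17807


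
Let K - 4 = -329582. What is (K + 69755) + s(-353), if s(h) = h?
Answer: -260176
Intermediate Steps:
K = -329578 (K = 4 - 329582 = -329578)
(K + 69755) + s(-353) = (-329578 + 69755) - 353 = -259823 - 353 = -260176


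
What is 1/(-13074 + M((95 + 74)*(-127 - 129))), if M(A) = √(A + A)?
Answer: -6537/85508002 - 52*I*√2/42754001 ≈ -7.6449e-5 - 1.7201e-6*I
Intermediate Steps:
M(A) = √2*√A (M(A) = √(2*A) = √2*√A)
1/(-13074 + M((95 + 74)*(-127 - 129))) = 1/(-13074 + √2*√((95 + 74)*(-127 - 129))) = 1/(-13074 + √2*√(169*(-256))) = 1/(-13074 + √2*√(-43264)) = 1/(-13074 + √2*(208*I)) = 1/(-13074 + 208*I*√2)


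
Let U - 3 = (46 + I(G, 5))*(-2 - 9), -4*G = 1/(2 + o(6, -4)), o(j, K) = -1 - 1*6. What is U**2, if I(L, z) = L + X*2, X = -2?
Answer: 84474481/400 ≈ 2.1119e+5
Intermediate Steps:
o(j, K) = -7 (o(j, K) = -1 - 6 = -7)
G = 1/20 (G = -1/(4*(2 - 7)) = -1/4/(-5) = -1/4*(-1/5) = 1/20 ≈ 0.050000)
I(L, z) = -4 + L (I(L, z) = L - 2*2 = L - 4 = -4 + L)
U = -9191/20 (U = 3 + (46 + (-4 + 1/20))*(-2 - 9) = 3 + (46 - 79/20)*(-11) = 3 + (841/20)*(-11) = 3 - 9251/20 = -9191/20 ≈ -459.55)
U**2 = (-9191/20)**2 = 84474481/400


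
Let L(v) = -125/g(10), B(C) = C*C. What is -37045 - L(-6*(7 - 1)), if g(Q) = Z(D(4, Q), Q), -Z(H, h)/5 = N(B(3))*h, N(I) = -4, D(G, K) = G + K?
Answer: -296355/8 ≈ -37044.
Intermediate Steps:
B(C) = C**2
Z(H, h) = 20*h (Z(H, h) = -(-20)*h = 20*h)
g(Q) = 20*Q
L(v) = -5/8 (L(v) = -125/(20*10) = -125/200 = -125*1/200 = -5/8)
-37045 - L(-6*(7 - 1)) = -37045 - 1*(-5/8) = -37045 + 5/8 = -296355/8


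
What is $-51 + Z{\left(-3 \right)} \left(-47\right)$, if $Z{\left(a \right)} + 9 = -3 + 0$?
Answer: $513$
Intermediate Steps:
$Z{\left(a \right)} = -12$ ($Z{\left(a \right)} = -9 + \left(-3 + 0\right) = -9 - 3 = -12$)
$-51 + Z{\left(-3 \right)} \left(-47\right) = -51 - -564 = -51 + 564 = 513$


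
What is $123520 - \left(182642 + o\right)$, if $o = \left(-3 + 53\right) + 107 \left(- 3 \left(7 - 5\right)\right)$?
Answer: $-58530$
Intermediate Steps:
$o = -592$ ($o = 50 + 107 \left(\left(-3\right) 2\right) = 50 + 107 \left(-6\right) = 50 - 642 = -592$)
$123520 - \left(182642 + o\right) = 123520 - 182050 = -58530$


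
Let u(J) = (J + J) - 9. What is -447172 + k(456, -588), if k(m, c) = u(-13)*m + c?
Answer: -463720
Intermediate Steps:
u(J) = -9 + 2*J (u(J) = 2*J - 9 = -9 + 2*J)
k(m, c) = c - 35*m (k(m, c) = (-9 + 2*(-13))*m + c = (-9 - 26)*m + c = -35*m + c = c - 35*m)
-447172 + k(456, -588) = -447172 + (-588 - 35*456) = -447172 + (-588 - 15960) = -447172 - 16548 = -463720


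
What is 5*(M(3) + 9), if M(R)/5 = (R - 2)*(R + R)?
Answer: 195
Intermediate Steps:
M(R) = 10*R*(-2 + R) (M(R) = 5*((R - 2)*(R + R)) = 5*((-2 + R)*(2*R)) = 5*(2*R*(-2 + R)) = 10*R*(-2 + R))
5*(M(3) + 9) = 5*(10*3*(-2 + 3) + 9) = 5*(10*3*1 + 9) = 5*(30 + 9) = 5*39 = 195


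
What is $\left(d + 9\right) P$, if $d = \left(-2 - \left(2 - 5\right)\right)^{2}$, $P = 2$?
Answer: $20$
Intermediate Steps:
$d = 1$ ($d = \left(-2 - -3\right)^{2} = \left(-2 + 3\right)^{2} = 1^{2} = 1$)
$\left(d + 9\right) P = \left(1 + 9\right) 2 = 10 \cdot 2 = 20$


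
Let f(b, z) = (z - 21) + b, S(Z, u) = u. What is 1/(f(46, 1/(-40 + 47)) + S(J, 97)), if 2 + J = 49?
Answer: 7/855 ≈ 0.0081871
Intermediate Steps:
J = 47 (J = -2 + 49 = 47)
f(b, z) = -21 + b + z (f(b, z) = (-21 + z) + b = -21 + b + z)
1/(f(46, 1/(-40 + 47)) + S(J, 97)) = 1/((-21 + 46 + 1/(-40 + 47)) + 97) = 1/((-21 + 46 + 1/7) + 97) = 1/((-21 + 46 + ⅐) + 97) = 1/(176/7 + 97) = 1/(855/7) = 7/855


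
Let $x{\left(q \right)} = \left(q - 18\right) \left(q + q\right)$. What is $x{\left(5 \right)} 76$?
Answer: $-9880$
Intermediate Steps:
$x{\left(q \right)} = 2 q \left(-18 + q\right)$ ($x{\left(q \right)} = \left(-18 + q\right) 2 q = 2 q \left(-18 + q\right)$)
$x{\left(5 \right)} 76 = 2 \cdot 5 \left(-18 + 5\right) 76 = 2 \cdot 5 \left(-13\right) 76 = \left(-130\right) 76 = -9880$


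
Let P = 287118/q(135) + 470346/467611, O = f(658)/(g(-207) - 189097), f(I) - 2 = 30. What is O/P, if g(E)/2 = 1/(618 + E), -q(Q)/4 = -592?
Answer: -2427207842816/1753510058079474415 ≈ -1.3842e-6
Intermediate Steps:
q(Q) = 2368 (q(Q) = -4*(-592) = 2368)
g(E) = 2/(618 + E)
f(I) = 32 (f(I) = 2 + 30 = 32)
O = -13152/77718865 (O = 32/(2/(618 - 207) - 189097) = 32/(2/411 - 189097) = 32/(-77718865/411) = 32*(-411/77718865) = -13152/77718865 ≈ -0.00016923)
P = 67686657213/553651424 (P = 287118/2368 + 470346/467611 = 287118*(1/2368) + 470346*(1/467611) = 143559/1184 + 470346/467611 = 67686657213/553651424 ≈ 122.26)
O/P = -13152/(77718865*67686657213/553651424) = -13152/77718865*553651424/67686657213 = -2427207842816/1753510058079474415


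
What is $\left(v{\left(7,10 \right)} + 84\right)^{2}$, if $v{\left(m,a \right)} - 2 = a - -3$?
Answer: $9801$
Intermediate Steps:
$v{\left(m,a \right)} = 5 + a$ ($v{\left(m,a \right)} = 2 + \left(a - -3\right) = 2 + \left(a + 3\right) = 2 + \left(3 + a\right) = 5 + a$)
$\left(v{\left(7,10 \right)} + 84\right)^{2} = \left(\left(5 + 10\right) + 84\right)^{2} = \left(15 + 84\right)^{2} = 99^{2} = 9801$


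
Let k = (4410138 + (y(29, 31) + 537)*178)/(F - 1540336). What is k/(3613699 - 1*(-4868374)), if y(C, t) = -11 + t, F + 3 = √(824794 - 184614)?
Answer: -6945826007276/20124936173575578093 - 9018568*√160045/20124936173575578093 ≈ -3.4531e-7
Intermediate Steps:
F = -3 + 2*√160045 (F = -3 + √(824794 - 184614) = -3 + √640180 = -3 + 2*√160045 ≈ 797.11)
k = 4509284/(-1540339 + 2*√160045) (k = (4410138 + ((-11 + 31) + 537)*178)/((-3 + 2*√160045) - 1540336) = (4410138 + (20 + 537)*178)/(-1540339 + 2*√160045) = (4410138 + 557*178)/(-1540339 + 2*√160045) = (4410138 + 99146)/(-1540339 + 2*√160045) = 4509284/(-1540339 + 2*√160045) ≈ -2.9290)
k/(3613699 - 1*(-4868374)) = (-6945826007276/2372643594741 - 9018568*√160045/2372643594741)/(3613699 - 1*(-4868374)) = (-6945826007276/2372643594741 - 9018568*√160045/2372643594741)/(3613699 + 4868374) = (-6945826007276/2372643594741 - 9018568*√160045/2372643594741)/8482073 = (-6945826007276/2372643594741 - 9018568*√160045/2372643594741)*(1/8482073) = -6945826007276/20124936173575578093 - 9018568*√160045/20124936173575578093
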